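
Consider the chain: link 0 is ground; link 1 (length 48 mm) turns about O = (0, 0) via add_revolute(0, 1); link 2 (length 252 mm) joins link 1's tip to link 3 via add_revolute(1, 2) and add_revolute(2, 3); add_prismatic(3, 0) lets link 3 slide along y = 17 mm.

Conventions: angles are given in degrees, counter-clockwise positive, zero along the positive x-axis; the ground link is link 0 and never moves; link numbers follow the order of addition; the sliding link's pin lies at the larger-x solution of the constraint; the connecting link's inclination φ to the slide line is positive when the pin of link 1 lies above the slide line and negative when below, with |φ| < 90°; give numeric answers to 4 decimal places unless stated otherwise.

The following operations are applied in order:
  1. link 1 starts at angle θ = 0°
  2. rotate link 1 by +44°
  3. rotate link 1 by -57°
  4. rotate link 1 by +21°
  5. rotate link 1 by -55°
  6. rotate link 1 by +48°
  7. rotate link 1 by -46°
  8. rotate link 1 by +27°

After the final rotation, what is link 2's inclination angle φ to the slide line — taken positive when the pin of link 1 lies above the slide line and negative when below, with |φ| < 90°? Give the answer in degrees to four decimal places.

geometry: r = 48 mm, L = 252 mm, e = 17 mm; θ starts at 0°
rotate link 1 by +44°: θ ← 0° +44° = 44°
rotate link 1 by -57°: θ ← 44° -57° = -13°
rotate link 1 by +21°: θ ← -13° +21° = 8°
rotate link 1 by -55°: θ ← 8° -55° = -47°
rotate link 1 by +48°: θ ← -47° +48° = 1°
rotate link 1 by -46°: θ ← 1° -46° = -45°
rotate link 1 by +27°: θ ← -45° +27° = -18°
h = r sin θ − e = -14.832816 − 17 = -31.832816
sin φ = h / L = -31.832816 / 252 = -0.12632070
φ = arcsin(-0.12632070) = -7.257031°

-7.2570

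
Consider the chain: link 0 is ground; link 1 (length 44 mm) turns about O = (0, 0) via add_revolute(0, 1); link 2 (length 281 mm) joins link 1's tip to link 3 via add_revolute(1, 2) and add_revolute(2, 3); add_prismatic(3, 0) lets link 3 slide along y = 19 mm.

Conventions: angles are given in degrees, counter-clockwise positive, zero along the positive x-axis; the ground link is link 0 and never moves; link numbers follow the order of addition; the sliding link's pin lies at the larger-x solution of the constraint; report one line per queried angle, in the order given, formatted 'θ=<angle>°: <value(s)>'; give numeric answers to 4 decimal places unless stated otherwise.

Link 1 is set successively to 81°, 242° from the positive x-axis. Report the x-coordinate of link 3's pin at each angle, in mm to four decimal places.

geometry: r = 44 mm, L = 281 mm, e = 19 mm
θ=81°: crank pin P = (r cos θ, r sin θ) = (6.883116, 43.458287)
θ=81°: h = r sin θ − e = 43.458287 − 19 = 24.458287
θ=81°: x = r cos θ + √(L² − h²) = 6.883116 + 279.933550 = 286.816666
θ=242°: crank pin P = (r cos θ, r sin θ) = (-20.656749, -38.849694)
θ=242°: h = r sin θ − e = -38.849694 − 19 = -57.849694
θ=242°: x = r cos θ + √(L² − h²) = -20.656749 + 274.980750 = 254.324001

θ=81°: 286.8167
θ=242°: 254.3240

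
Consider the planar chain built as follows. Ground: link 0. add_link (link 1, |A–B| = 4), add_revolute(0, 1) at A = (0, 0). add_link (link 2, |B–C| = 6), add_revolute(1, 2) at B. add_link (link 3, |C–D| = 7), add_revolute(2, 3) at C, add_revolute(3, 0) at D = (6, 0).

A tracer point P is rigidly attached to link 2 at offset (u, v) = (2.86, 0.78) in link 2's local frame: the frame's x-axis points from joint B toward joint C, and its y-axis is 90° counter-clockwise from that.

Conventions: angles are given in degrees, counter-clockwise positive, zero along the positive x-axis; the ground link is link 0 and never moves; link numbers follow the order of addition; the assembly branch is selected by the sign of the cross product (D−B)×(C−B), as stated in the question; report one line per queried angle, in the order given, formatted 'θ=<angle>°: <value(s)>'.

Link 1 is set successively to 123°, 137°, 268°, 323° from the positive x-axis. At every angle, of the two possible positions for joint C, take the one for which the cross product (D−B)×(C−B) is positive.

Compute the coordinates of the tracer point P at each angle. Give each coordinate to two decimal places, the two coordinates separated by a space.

A=(0,0), D=(6.00,0)
θ=123°: B = A + 4.00·(cos123°, sin123°) = (-2.1786, 3.3547)
θ=123°: |BD| = 8.8398
θ=123°: circle(B,6.00) ∩ circle(D,7.00): a=3.6846, h=4.7354
θ=123°:   candidates: C₊=(3.0275,6.3375) cross=41.860; C₋=(-0.5666,-2.4247) cross=-41.860
θ=123°:   branch + wants cross > 0 → take C=(3.0275,6.3375) (cross=41.860)
θ=123°: ex = (C−B)/|BC| = (0.8677,0.4971); ey = (-0.4971,0.8677)
θ=123°: P = B + 2.86·ex + 0.78·ey = (-0.0848,5.4533)
θ=137°: B = A + 4.00·(cos137°, sin137°) = (-2.9254, 2.7280)
θ=137°: |BD| = 9.3330
θ=137°: circle(B,6.00) ∩ circle(D,7.00): a=3.9700, h=4.4987
θ=137°:   candidates: C₊=(2.1862,5.8698) cross=41.987; C₋=(-0.4437,-2.7347) cross=-41.987
θ=137°:   branch + wants cross > 0 → take C=(2.1862,5.8698) (cross=41.987)
θ=137°: ex = (C−B)/|BC| = (0.8519,0.5236); ey = (-0.5236,0.8519)
θ=137°: P = B + 2.86·ex + 0.78·ey = (-0.8973,4.8901)
θ=268°: B = A + 4.00·(cos268°, sin268°) = (-0.1396, -3.9976)
θ=268°: |BD| = 7.3263
θ=268°: circle(B,6.00) ∩ circle(D,7.00): a=2.7760, h=5.3192
θ=268°:   candidates: C₊=(-0.7157,1.9747) cross=38.970; C₋=(5.0891,-6.9405) cross=-38.970
θ=268°:   branch + wants cross > 0 → take C=(-0.7157,1.9747) (cross=38.970)
θ=268°: ex = (C−B)/|BC| = (-0.0960,0.9954); ey = (-0.9954,-0.0960)
θ=268°: P = B + 2.86·ex + 0.78·ey = (-1.1906,-1.2257)
θ=323°: B = A + 4.00·(cos323°, sin323°) = (3.1945, -2.4073)
θ=323°: |BD| = 3.6967
θ=323°: circle(B,6.00) ∩ circle(D,7.00): a=0.0900, h=5.9993
θ=323°:   candidates: C₊=(-0.6439,2.2043) cross=22.178; C₋=(7.1696,-6.9016) cross=-22.178
θ=323°:   branch + wants cross > 0 → take C=(-0.6439,2.2043) (cross=22.178)
θ=323°: ex = (C−B)/|BC| = (-0.6397,0.7686); ey = (-0.7686,-0.6397)
θ=323°: P = B + 2.86·ex + 0.78·ey = (0.7654,-0.7081)

θ=123°: -0.08 5.45
θ=137°: -0.90 4.89
θ=268°: -1.19 -1.23
θ=323°: 0.77 -0.71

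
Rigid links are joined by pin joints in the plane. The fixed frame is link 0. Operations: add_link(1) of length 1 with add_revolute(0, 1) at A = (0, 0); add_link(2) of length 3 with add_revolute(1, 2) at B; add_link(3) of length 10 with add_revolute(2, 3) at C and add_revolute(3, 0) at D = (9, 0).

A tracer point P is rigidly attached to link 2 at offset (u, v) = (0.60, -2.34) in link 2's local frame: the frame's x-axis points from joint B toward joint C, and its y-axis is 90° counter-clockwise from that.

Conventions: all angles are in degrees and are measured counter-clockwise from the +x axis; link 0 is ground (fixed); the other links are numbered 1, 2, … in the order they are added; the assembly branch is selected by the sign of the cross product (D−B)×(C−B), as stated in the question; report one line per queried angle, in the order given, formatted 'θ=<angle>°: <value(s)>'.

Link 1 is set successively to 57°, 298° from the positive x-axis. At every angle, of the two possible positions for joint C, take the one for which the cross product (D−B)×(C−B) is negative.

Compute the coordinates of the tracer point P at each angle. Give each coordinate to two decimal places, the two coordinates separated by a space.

A=(0,0), D=(9.00,0)
θ=57°: B = A + 1.00·(cos57°, sin57°) = (0.5446, 0.8387)
θ=57°: |BD| = 8.4969
θ=57°: circle(B,3.00) ∩ circle(D,10.00): a=-1.1065, h=2.7885
θ=57°:   candidates: C₊=(-0.2812,3.7228) cross=23.693; C₋=(-0.8317,-1.8270) cross=-23.693
θ=57°:   branch - wants cross < 0 → take C=(-0.8317,-1.8270) (cross=-23.693)
θ=57°: ex = (C−B)/|BC| = (-0.4588,-0.8886); ey = (0.8886,-0.4588)
θ=57°: P = B + 0.60·ex + -2.34·ey = (-1.8098,1.3791)
θ=298°: B = A + 1.00·(cos298°, sin298°) = (0.4695, -0.8829)
θ=298°: |BD| = 8.5761
θ=298°: circle(B,3.00) ∩ circle(D,10.00): a=-1.0174, h=2.8222
θ=298°:   candidates: C₊=(-0.8331,1.8195) cross=24.204; C₋=(-0.2520,-3.7949) cross=-24.204
θ=298°:   branch - wants cross < 0 → take C=(-0.2520,-3.7949) (cross=-24.204)
θ=298°: ex = (C−B)/|BC| = (-0.2405,-0.9707); ey = (0.9707,-0.2405)
θ=298°: P = B + 0.60·ex + -2.34·ey = (-1.9461,-0.9026)

θ=57°: -1.81 1.38
θ=298°: -1.95 -0.90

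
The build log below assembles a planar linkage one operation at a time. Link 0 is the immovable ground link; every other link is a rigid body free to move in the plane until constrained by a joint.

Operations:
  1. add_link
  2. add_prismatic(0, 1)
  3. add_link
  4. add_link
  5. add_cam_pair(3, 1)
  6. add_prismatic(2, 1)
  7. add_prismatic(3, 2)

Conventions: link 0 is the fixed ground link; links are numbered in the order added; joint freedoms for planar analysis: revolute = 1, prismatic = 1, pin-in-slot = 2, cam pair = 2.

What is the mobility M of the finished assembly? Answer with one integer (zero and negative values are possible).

L=1 J1=0 J2=0
add link → L=2 J1=0 J2=0
P@0,1 dof=1 J1 → L=2 J1=1 J2=0
add link → L=3 J1=1 J2=0
add link → L=4 J1=1 J2=0
C@3,1 dof=2 J2 → L=4 J1=1 J2=1
P@2,1 dof=1 J1 → L=4 J1=2 J2=1
P@3,2 dof=1 J1 → L=4 J1=3 J2=1
M=3(L−1)−2J1−J2=3·3−2·3−1=2

M = 2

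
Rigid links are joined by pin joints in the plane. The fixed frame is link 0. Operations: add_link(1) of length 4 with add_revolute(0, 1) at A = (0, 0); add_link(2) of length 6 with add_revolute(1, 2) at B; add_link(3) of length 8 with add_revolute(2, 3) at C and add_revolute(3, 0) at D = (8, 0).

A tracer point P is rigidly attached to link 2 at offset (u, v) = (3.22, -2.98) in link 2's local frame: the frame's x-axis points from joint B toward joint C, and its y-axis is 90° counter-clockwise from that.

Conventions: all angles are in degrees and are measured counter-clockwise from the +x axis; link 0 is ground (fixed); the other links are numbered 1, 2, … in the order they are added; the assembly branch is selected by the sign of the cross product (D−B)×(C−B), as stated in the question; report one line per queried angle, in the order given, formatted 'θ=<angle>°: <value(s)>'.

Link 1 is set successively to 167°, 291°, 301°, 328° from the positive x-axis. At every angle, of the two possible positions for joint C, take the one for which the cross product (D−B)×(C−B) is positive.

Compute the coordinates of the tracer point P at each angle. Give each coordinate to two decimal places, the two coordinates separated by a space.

A=(0,0), D=(8.00,0)
θ=167°: B = A + 4.00·(cos167°, sin167°) = (-3.8975, 0.8998)
θ=167°: |BD| = 11.9315
θ=167°: circle(B,6.00) ∩ circle(D,8.00): a=4.7924, h=3.6102
θ=167°:   candidates: C₊=(1.1535,4.1383) cross=43.075; C₋=(0.6090,-3.0615) cross=-43.075
θ=167°:   branch + wants cross > 0 → take C=(1.1535,4.1383) (cross=43.075)
θ=167°: ex = (C−B)/|BC| = (0.8418,0.5397); ey = (-0.5397,0.8418)
θ=167°: P = B + 3.22·ex + -2.98·ey = (0.4216,0.1291)
θ=291°: B = A + 4.00·(cos291°, sin291°) = (1.4335, -3.7343)
θ=291°: |BD| = 7.5541
θ=291°: circle(B,6.00) ∩ circle(D,8.00): a=1.9238, h=5.6832
θ=291°:   candidates: C₊=(0.2963,2.1569) cross=42.932; C₋=(5.9152,-7.7236) cross=-42.932
θ=291°:   branch + wants cross > 0 → take C=(0.2963,2.1569) (cross=42.932)
θ=291°: ex = (C−B)/|BC| = (-0.1895,0.9819); ey = (-0.9819,-0.1895)
θ=291°: P = B + 3.22·ex + -2.98·ey = (3.7491,-0.0079)
θ=301°: B = A + 4.00·(cos301°, sin301°) = (2.0602, -3.4287)
θ=301°: |BD| = 6.8584
θ=301°: circle(B,6.00) ∩ circle(D,8.00): a=1.3879, h=5.8373
θ=301°:   candidates: C₊=(0.3440,2.3207) cross=40.034; C₋=(6.1804,-7.7903) cross=-40.034
θ=301°:   branch + wants cross > 0 → take C=(0.3440,2.3207) (cross=40.034)
θ=301°: ex = (C−B)/|BC| = (-0.2860,0.9582); ey = (-0.9582,-0.2860)
θ=301°: P = B + 3.22·ex + -2.98·ey = (3.9946,0.5092)
θ=328°: B = A + 4.00·(cos328°, sin328°) = (3.3922, -2.1197)
θ=328°: |BD| = 5.0720
θ=328°: circle(B,6.00) ∩ circle(D,8.00): a=-0.2243, h=5.9958
θ=328°:   candidates: C₊=(0.6827,3.2337) cross=30.411; C₋=(5.6942,-7.6605) cross=-30.411
θ=328°:   branch + wants cross > 0 → take C=(0.6827,3.2337) (cross=30.411)
θ=328°: ex = (C−B)/|BC| = (-0.4516,0.8922); ey = (-0.8922,-0.4516)
θ=328°: P = B + 3.22·ex + -2.98·ey = (4.5969,2.0990)

θ=167°: 0.42 0.13
θ=291°: 3.75 -0.01
θ=301°: 3.99 0.51
θ=328°: 4.60 2.10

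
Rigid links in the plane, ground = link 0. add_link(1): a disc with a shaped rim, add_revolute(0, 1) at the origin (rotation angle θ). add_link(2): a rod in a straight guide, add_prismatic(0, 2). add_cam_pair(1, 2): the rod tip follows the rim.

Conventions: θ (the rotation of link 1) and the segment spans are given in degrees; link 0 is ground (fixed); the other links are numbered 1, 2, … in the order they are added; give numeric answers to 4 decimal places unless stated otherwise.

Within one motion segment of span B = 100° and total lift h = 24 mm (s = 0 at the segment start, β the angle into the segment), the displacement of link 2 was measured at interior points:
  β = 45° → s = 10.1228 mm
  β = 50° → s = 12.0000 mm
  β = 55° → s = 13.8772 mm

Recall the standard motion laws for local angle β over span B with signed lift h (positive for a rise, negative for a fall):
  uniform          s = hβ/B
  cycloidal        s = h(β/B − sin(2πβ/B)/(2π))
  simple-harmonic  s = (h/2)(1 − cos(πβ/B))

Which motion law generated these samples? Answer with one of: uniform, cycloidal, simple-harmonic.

candidates at β/B = r: uniform s = h·r (linear in β); cycloidal s = h·(r − sin(2πr)/(2π)); simple-harmonic s = (h/2)(1 − cos(πr))
β=45°: printed 10.1228 | uniform 10.8000, cycloidal 9.6196, simple-harmonic 10.1228
β=50°: printed 12.0000 | uniform 12.0000, cycloidal 12.0000, simple-harmonic 12.0000
β=55°: printed 13.8772 | uniform 13.2000, cycloidal 14.3804, simple-harmonic 13.8772
only one law matches every sample → simple-harmonic

simple-harmonic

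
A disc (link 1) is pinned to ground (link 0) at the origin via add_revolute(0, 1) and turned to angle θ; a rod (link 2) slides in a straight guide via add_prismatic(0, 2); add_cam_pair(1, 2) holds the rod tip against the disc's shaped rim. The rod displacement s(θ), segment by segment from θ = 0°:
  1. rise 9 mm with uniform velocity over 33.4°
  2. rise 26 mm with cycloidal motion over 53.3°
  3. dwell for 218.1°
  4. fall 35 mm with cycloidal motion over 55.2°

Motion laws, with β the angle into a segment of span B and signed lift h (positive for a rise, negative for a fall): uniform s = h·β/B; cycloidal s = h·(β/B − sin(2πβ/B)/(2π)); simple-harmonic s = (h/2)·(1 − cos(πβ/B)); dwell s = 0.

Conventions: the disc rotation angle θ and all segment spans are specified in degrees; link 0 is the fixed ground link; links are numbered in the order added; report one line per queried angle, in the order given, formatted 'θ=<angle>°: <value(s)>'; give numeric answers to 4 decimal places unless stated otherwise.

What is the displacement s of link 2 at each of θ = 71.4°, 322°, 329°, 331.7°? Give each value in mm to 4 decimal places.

segment 1 (0° to 33.4°, uniform, h = 9) is passed completely: s = 0.0000 + (9) = 9.0000
θ = 71.4° falls in segment 2 (33.4° to 86.7°, cycloidal, h = 26): β = 71.4 − 33.4 = 38°, B = 53.3°; Δs = 26·(0.7129 − sin(2π·0.7129)/(2π)) = 22.5630; s = 9.0000 + 22.5630 = 31.5630
segment 2 (33.4° to 86.7°, cycloidal, h = 26) is passed completely: s = 9.0000 + (26) = 35.0000
segment 3 (86.7° to 304.8°, dwell): s unchanged at 35.0000
θ = 322° falls in segment 4 (304.8° to 360°, cycloidal, h = -35): β = 322 − 304.8 = 17.2°, B = 55.2°; Δs = -35·(0.3116 − sin(2π·0.3116)/(2π)) = -5.7473; s = 35.0000 − 5.7473 = 29.2527
θ = 329° falls in segment 4 (304.8° to 360°, cycloidal, h = -35): β = 329 − 304.8 = 24.2°, B = 55.2°; Δs = -35·(0.4384 − sin(2π·0.4384)/(2π)) = -13.2418; s = 35.0000 − 13.2418 = 21.7582
θ = 331.7° falls in segment 4 (304.8° to 360°, cycloidal, h = -35): β = 331.7 − 304.8 = 26.9°, B = 55.2°; Δs = -35·(0.4873 − sin(2π·0.4873)/(2π)) = -16.6128; s = 35.0000 − 16.6128 = 18.3872

θ=71.4°: 31.5630
θ=322°: 29.2527
θ=329°: 21.7582
θ=331.7°: 18.3872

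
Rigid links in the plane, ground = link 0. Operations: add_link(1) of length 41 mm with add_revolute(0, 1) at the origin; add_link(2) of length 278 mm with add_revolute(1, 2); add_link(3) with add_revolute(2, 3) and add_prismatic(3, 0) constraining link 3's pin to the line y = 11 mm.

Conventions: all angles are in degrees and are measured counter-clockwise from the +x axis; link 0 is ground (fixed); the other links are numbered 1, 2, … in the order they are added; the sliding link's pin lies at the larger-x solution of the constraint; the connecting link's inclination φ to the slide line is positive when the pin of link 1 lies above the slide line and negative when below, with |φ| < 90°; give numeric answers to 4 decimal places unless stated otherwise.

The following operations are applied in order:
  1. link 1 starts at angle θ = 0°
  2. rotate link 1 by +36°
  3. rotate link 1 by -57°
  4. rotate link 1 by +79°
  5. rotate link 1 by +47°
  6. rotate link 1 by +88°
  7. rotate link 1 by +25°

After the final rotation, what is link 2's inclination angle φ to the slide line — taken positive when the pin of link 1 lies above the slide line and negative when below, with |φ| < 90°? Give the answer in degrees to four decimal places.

geometry: r = 41 mm, L = 278 mm, e = 11 mm; θ starts at 0°
rotate link 1 by +36°: θ ← 0° +36° = 36°
rotate link 1 by -57°: θ ← 36° -57° = -21°
rotate link 1 by +79°: θ ← -21° +79° = 58°
rotate link 1 by +47°: θ ← 58° +47° = 105°
rotate link 1 by +88°: θ ← 105° +88° = 193°
rotate link 1 by +25°: θ ← 193° +25° = 218°
h = r sin θ − e = -25.242120 − 11 = -36.242120
sin φ = h / L = -36.242120 / 278 = -0.13036734
φ = arcsin(-0.13036734) = -7.490820°

-7.4908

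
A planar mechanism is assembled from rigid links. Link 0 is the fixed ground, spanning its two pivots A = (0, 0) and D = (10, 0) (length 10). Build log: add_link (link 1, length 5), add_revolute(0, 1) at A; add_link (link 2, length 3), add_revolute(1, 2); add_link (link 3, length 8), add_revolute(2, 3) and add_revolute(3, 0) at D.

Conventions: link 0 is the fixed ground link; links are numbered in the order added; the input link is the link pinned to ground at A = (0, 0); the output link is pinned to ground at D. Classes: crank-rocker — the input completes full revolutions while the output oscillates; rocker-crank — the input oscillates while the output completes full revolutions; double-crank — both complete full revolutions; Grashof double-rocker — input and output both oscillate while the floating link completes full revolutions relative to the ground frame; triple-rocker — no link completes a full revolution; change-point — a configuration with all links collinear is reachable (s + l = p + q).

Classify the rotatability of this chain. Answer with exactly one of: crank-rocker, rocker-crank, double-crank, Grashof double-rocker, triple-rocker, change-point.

lengths: ground=10, input=5, coupler=3, output=8
sorted: s=3 (shortest), l=10 (longest), p+q=13
s + l = 13 vs p + q = 13
s + l = p + q → change-point (collinear configuration reachable)

change-point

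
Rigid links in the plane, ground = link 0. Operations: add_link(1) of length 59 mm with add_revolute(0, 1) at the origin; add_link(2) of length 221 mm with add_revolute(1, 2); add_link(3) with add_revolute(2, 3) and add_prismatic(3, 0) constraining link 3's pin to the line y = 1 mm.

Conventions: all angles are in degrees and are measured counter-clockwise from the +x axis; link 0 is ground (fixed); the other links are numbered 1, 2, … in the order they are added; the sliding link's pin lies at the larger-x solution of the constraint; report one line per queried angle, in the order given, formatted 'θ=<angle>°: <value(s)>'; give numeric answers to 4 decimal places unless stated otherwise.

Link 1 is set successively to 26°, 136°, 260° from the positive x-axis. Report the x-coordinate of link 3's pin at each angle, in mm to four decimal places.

geometry: r = 59 mm, L = 221 mm, e = 1 mm
θ=26°: crank pin P = (r cos θ, r sin θ) = (53.028849, 25.863898)
θ=26°: h = r sin θ − e = 25.863898 − 1 = 24.863898
θ=26°: x = r cos θ + √(L² − h²) = 53.028849 + 219.596873 = 272.625722
θ=136°: crank pin P = (r cos θ, r sin θ) = (-42.441048, 40.984844)
θ=136°: h = r sin θ − e = 40.984844 − 1 = 39.984844
θ=136°: x = r cos θ + √(L² − h²) = -42.441048 + 217.352737 = 174.911689
θ=260°: crank pin P = (r cos θ, r sin θ) = (-10.245242, -58.103657)
θ=260°: h = r sin θ − e = -58.103657 − 1 = -59.103657
θ=260°: x = r cos θ + √(L² − h²) = -10.245242 + 212.950130 = 202.704887

θ=26°: 272.6257
θ=136°: 174.9117
θ=260°: 202.7049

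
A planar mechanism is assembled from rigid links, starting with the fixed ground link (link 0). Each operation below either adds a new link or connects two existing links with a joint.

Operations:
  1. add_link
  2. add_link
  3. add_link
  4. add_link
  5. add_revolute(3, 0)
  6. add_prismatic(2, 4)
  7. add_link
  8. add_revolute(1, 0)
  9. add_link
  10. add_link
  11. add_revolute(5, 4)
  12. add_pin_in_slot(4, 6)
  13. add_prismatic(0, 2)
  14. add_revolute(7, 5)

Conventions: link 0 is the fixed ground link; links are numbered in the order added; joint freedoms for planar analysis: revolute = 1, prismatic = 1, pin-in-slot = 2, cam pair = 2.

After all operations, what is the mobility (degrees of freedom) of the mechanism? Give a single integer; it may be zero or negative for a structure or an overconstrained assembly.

L=1 J1=0 J2=0
add link → L=2 J1=0 J2=0
add link → L=3 J1=0 J2=0
add link → L=4 J1=0 J2=0
add link → L=5 J1=0 J2=0
R@3,0 dof=1 J1 → L=5 J1=1 J2=0
P@2,4 dof=1 J1 → L=5 J1=2 J2=0
add link → L=6 J1=2 J2=0
R@1,0 dof=1 J1 → L=6 J1=3 J2=0
add link → L=7 J1=3 J2=0
add link → L=8 J1=3 J2=0
R@5,4 dof=1 J1 → L=8 J1=4 J2=0
PS@4,6 dof=2 J2 → L=8 J1=4 J2=1
P@0,2 dof=1 J1 → L=8 J1=5 J2=1
R@7,5 dof=1 J1 → L=8 J1=6 J2=1
M=3(L−1)−2J1−J2=3·7−2·6−1=8

M = 8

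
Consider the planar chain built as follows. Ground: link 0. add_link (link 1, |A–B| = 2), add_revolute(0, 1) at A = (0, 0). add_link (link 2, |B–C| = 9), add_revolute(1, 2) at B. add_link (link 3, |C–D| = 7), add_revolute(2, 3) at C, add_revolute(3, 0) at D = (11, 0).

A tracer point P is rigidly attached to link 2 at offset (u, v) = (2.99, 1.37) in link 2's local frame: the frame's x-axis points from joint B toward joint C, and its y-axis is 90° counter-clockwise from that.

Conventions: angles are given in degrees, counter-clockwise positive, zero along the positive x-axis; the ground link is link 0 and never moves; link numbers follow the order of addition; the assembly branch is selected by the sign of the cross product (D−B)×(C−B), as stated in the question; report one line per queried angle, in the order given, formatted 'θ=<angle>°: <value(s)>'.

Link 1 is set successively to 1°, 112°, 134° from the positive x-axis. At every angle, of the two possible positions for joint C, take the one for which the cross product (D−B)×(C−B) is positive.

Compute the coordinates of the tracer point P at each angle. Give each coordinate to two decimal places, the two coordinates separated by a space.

A=(0,0), D=(11.00,0)
θ=1°: B = A + 2.00·(cos1°, sin1°) = (1.9997, 0.0349)
θ=1°: |BD| = 9.0004
θ=1°: circle(B,9.00) ∩ circle(D,7.00): a=6.2779, h=6.4489
θ=1°:   candidates: C₊=(8.3025,6.4594) cross=58.042; C₋=(8.2525,-6.4383) cross=-58.042
θ=1°:   branch + wants cross > 0 → take C=(8.3025,6.4594) (cross=58.042)
θ=1°: ex = (C−B)/|BC| = (0.7003,0.7138); ey = (-0.7138,0.7003)
θ=1°: P = B + 2.99·ex + 1.37·ey = (3.1157,3.1287)
θ=112°: B = A + 2.00·(cos112°, sin112°) = (-0.7492, 1.8544)
θ=112°: |BD| = 11.8946
θ=112°: circle(B,9.00) ∩ circle(D,7.00): a=7.2925, h=5.2745
θ=112°:   candidates: C₊=(7.2764,5.9274) cross=62.738; C₋=(5.6318,-4.4925) cross=-62.738
θ=112°:   branch + wants cross > 0 → take C=(7.2764,5.9274) (cross=62.738)
θ=112°: ex = (C−B)/|BC| = (0.8917,0.4526); ey = (-0.4526,0.8917)
θ=112°: P = B + 2.99·ex + 1.37·ey = (1.2971,4.4292)
θ=134°: B = A + 2.00·(cos134°, sin134°) = (-1.3893, 1.4387)
θ=134°: |BD| = 12.4726
θ=134°: circle(B,9.00) ∩ circle(D,7.00): a=7.5191, h=4.9460
θ=134°:   candidates: C₊=(6.6501,5.4844) cross=61.690; C₋=(5.5091,-4.3416) cross=-61.690
θ=134°:   branch + wants cross > 0 → take C=(6.6501,5.4844) (cross=61.690)
θ=134°: ex = (C−B)/|BC| = (0.8933,0.4495); ey = (-0.4495,0.8933)
θ=134°: P = B + 2.99·ex + 1.37·ey = (0.6657,4.0065)

θ=1°: 3.12 3.13
θ=112°: 1.30 4.43
θ=134°: 0.67 4.01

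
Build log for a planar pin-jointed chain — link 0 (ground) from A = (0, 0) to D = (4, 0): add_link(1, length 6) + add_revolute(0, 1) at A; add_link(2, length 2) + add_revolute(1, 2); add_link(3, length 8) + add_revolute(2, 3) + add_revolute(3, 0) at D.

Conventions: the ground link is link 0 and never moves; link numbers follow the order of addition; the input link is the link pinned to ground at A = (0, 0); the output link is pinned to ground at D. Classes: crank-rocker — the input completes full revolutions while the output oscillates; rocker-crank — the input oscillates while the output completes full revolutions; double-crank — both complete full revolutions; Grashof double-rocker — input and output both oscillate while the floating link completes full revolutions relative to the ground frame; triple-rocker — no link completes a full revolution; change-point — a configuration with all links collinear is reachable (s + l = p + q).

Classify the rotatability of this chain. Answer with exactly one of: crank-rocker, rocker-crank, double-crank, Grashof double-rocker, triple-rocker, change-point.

lengths: ground=4, input=6, coupler=2, output=8
sorted: s=2 (shortest), l=8 (longest), p+q=10
s + l = 10 vs p + q = 10
s + l = p + q → change-point (collinear configuration reachable)

change-point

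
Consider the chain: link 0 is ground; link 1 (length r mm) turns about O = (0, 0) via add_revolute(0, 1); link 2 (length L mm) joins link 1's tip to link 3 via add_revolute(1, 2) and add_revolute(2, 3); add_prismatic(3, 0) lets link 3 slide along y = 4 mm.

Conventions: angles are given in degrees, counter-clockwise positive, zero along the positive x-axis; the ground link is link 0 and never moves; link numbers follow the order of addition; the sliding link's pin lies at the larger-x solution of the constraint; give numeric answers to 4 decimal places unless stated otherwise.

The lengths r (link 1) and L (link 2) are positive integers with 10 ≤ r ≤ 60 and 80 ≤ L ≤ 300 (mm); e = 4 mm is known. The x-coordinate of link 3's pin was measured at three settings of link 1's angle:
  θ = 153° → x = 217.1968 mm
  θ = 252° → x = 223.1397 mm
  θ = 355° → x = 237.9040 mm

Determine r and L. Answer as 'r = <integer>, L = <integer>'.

constraint per measurement: (x − r cos θ)² + (r sin θ − e)² = L²
subtracting the θ₁ and θ₂ equations cancels the r² and L² terms:
r = (x₁² − x₂²) / (2[(x₁cos θ₁ + e sin θ₁) − (x₂cos θ₂ + e sin θ₂)]) = 10.9999 → r = 11
L² = (x₁ − r cos θ₁)² + (r sin θ₁ − e)² = 51529.0216 → L = 227.0000 → L = 227
check at θ₃=355°: x = 237.9040 (printed 237.9040) ✓

r = 11, L = 227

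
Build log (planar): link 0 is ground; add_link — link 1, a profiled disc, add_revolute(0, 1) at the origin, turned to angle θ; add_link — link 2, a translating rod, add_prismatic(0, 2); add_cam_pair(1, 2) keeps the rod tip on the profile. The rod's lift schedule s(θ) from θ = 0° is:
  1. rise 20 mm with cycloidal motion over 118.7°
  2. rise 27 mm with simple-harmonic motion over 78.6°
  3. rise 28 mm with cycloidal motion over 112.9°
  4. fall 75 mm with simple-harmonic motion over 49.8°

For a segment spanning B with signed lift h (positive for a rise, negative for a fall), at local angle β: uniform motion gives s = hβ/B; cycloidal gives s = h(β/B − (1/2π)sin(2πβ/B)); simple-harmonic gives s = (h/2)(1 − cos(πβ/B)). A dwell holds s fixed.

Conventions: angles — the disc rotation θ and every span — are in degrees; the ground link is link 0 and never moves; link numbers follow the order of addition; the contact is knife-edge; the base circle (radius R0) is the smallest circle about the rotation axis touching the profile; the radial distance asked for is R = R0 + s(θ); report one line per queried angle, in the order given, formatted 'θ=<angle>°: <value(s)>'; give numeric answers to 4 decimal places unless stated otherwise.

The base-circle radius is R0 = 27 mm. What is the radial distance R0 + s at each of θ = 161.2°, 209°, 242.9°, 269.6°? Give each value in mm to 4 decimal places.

seg 1 [0°–118.7°] cycloidal, h=20: full span → s += 20 → s = 20.0000
seg 2 [118.7°–197.3°] simple-harmonic, h=27: θ=161.2° here. β=42.5, B=78.6. 27/2·(1 − cos(π·0.5407)) = 15.2220 → s = 35.2220
seg 2 [118.7°–197.3°] simple-harmonic, h=27: full span → s += 27 → s = 47.0000
seg 3 [197.3°–310.2°] cycloidal, h=28: θ=209° here. β=11.7, B=112.9. 28·(0.1036 − sin(2π·0.1036)/(2π)) = 0.2007 → s = 47.2007
seg 3 [197.3°–310.2°] cycloidal, h=28: θ=242.9° here. β=45.6, B=112.9. 28·(0.4039 − sin(2π·0.4039)/(2π)) = 8.7788 → s = 55.7788
seg 3 [197.3°–310.2°] cycloidal, h=28: θ=269.6° here. β=72.3, B=112.9. 28·(0.6404 − sin(2π·0.6404)/(2π)) = 21.3715 → s = 68.3715
θ=161.2°: R = R0 + s = 27 + 35.2220 = 62.2220
θ=209°: R = R0 + s = 27 + 47.2007 = 74.2007
θ=242.9°: R = R0 + s = 27 + 55.7788 = 82.7788
θ=269.6°: R = R0 + s = 27 + 68.3715 = 95.3715

θ=161.2°: 62.2220
θ=209°: 74.2007
θ=242.9°: 82.7788
θ=269.6°: 95.3715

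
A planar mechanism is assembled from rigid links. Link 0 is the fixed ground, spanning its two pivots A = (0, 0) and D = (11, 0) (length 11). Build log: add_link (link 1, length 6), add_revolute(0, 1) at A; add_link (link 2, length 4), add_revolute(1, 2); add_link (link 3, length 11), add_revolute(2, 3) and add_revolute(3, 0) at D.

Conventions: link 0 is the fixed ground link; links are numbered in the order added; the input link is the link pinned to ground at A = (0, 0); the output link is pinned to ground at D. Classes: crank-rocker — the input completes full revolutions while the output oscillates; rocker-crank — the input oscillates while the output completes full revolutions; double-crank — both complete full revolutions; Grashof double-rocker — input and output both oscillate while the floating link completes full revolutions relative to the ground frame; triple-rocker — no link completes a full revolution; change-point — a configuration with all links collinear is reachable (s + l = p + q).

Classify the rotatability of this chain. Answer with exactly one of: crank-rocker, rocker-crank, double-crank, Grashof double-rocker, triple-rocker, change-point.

lengths: ground=11, input=6, coupler=4, output=11
sorted: s=4 (shortest), l=11 (longest), p+q=17
s + l = 15 vs p + q = 17
s + l < p + q (Grashof) with shortest = coupler link → Grashof double-rocker

Grashof double-rocker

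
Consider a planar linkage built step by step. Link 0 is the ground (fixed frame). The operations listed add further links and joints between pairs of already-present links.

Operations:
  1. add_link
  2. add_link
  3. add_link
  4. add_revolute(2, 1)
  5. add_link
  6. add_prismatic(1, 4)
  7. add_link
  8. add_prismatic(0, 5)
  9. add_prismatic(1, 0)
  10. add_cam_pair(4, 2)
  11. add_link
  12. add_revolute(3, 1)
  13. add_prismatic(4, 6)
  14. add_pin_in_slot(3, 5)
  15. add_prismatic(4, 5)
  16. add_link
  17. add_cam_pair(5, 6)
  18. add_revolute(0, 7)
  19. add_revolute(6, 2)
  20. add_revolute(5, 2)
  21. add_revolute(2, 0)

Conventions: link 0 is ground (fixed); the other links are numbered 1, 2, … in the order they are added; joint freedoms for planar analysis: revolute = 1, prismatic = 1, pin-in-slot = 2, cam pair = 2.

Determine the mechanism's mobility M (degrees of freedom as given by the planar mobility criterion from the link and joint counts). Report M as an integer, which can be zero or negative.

L=1 J1=0 J2=0
add link → L=2 J1=0 J2=0
add link → L=3 J1=0 J2=0
add link → L=4 J1=0 J2=0
R@2,1 dof=1 J1 → L=4 J1=1 J2=0
add link → L=5 J1=1 J2=0
P@1,4 dof=1 J1 → L=5 J1=2 J2=0
add link → L=6 J1=2 J2=0
P@0,5 dof=1 J1 → L=6 J1=3 J2=0
P@1,0 dof=1 J1 → L=6 J1=4 J2=0
C@4,2 dof=2 J2 → L=6 J1=4 J2=1
add link → L=7 J1=4 J2=1
R@3,1 dof=1 J1 → L=7 J1=5 J2=1
P@4,6 dof=1 J1 → L=7 J1=6 J2=1
PS@3,5 dof=2 J2 → L=7 J1=6 J2=2
P@4,5 dof=1 J1 → L=7 J1=7 J2=2
add link → L=8 J1=7 J2=2
C@5,6 dof=2 J2 → L=8 J1=7 J2=3
R@0,7 dof=1 J1 → L=8 J1=8 J2=3
R@6,2 dof=1 J1 → L=8 J1=9 J2=3
R@5,2 dof=1 J1 → L=8 J1=10 J2=3
R@2,0 dof=1 J1 → L=8 J1=11 J2=3
M=3(L−1)−2J1−J2=3·7−2·11−3=-4

M = -4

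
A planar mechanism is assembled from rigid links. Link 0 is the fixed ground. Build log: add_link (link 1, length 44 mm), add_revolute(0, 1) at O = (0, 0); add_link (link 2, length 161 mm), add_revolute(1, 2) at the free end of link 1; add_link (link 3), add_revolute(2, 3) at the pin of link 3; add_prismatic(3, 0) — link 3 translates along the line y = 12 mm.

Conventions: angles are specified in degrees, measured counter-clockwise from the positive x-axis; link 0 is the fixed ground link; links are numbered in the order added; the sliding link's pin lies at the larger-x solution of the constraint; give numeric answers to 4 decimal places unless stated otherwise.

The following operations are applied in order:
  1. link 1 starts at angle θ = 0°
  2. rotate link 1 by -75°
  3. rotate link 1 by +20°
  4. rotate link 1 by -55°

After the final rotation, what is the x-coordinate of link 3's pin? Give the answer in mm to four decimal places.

geometry: r = 44 mm, L = 161 mm, e = 12 mm; θ starts at 0°
rotate link 1 by -75°: θ ← 0° -75° = -75°
rotate link 1 by +20°: θ ← -75° +20° = -55°
rotate link 1 by -55°: θ ← -55° -55° = -110°
crank pin P = (r cos θ, r sin θ) = (-15.048886, -41.346475)
h = r sin θ − e = -41.346475 − 12 = -53.346475
x = r cos θ + √(L² − h²) = -15.048886 + 151.905081 = 136.856194

136.8562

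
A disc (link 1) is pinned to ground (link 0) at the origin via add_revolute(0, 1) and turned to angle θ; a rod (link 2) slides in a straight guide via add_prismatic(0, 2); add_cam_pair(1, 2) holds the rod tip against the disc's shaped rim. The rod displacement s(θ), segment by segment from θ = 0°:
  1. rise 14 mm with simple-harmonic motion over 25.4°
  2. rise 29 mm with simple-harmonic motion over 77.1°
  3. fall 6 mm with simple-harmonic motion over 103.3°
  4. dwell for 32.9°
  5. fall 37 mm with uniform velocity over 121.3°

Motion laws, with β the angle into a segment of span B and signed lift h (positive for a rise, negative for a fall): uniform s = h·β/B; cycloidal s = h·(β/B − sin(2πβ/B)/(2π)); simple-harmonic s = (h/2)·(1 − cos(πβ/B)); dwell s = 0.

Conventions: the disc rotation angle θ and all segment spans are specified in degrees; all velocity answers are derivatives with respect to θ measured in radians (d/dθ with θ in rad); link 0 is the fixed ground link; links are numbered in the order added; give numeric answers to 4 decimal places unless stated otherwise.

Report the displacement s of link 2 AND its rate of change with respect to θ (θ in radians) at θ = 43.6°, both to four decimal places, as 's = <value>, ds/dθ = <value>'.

segment 1 (0° to 25.4°, simple-harmonic, h = 14) is passed completely: s = 0.0000 + (14) = 14.0000
θ = 43.6° falls in segment 2 (25.4° to 102.5°, simple-harmonic, h = 29): β = 43.6 − 25.4 = 18.2°, B = 77.1°; Δs = 29/2·(1 − cos(π·0.2361)) = 3.8078; s = 14.0000 + 3.8078 = 17.8078
velocity in seg [25.4°–102.5°] (simple-harmonic), θ in radians: β = 18.2° = 0.3176 rad, B = 77.1° = 1.3456 rad; ds/dθ = (πh/(2B)) sin(πβ/B) = (π·29/(2·1.3456)) sin(π·0.2361) = 22.865937 mm/rad

s = 17.8078, ds/dθ = 22.8659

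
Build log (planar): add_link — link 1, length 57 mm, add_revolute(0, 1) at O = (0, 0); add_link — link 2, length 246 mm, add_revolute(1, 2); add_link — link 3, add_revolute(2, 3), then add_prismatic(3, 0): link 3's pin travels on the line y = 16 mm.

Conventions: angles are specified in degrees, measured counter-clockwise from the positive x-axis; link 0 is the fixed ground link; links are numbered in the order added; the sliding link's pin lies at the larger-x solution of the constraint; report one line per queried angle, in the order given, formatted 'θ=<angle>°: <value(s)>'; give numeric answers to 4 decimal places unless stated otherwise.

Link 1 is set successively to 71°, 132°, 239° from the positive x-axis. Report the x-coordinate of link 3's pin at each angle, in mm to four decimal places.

geometry: r = 57 mm, L = 246 mm, e = 16 mm
θ=71°: crank pin P = (r cos θ, r sin θ) = (18.557385, 53.894559)
θ=71°: h = r sin θ − e = 53.894559 − 16 = 37.894559
θ=71°: x = r cos θ + √(L² − h²) = 18.557385 + 243.063783 = 261.621167
θ=132°: crank pin P = (r cos θ, r sin θ) = (-38.140445, 42.359255)
θ=132°: h = r sin θ − e = 42.359255 − 16 = 26.359255
θ=132°: x = r cos θ + √(L² − h²) = -38.140445 + 244.583707 = 206.443262
θ=239°: crank pin P = (r cos θ, r sin θ) = (-29.357170, -48.858536)
θ=239°: h = r sin θ − e = -48.858536 − 16 = -64.858536
θ=239°: x = r cos θ + √(L² − h²) = -29.357170 + 237.295955 = 207.938785

θ=71°: 261.6212
θ=132°: 206.4433
θ=239°: 207.9388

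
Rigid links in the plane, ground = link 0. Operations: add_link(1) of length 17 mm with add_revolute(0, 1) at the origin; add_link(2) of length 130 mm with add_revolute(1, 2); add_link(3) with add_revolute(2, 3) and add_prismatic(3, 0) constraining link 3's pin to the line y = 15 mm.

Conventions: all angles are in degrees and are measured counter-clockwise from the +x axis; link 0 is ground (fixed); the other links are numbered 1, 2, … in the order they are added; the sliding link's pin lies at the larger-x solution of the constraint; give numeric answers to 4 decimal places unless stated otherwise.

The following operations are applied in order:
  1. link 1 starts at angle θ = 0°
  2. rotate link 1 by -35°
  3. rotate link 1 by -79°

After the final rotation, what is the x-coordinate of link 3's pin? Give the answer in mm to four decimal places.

geometry: r = 17 mm, L = 130 mm, e = 15 mm; θ starts at 0°
rotate link 1 by -35°: θ ← 0° -35° = -35°
rotate link 1 by -79°: θ ← -35° -79° = -114°
crank pin P = (r cos θ, r sin θ) = (-6.914523, -15.530273)
h = r sin θ − e = -15.530273 − 15 = -30.530273
x = r cos θ + √(L² − h²) = -6.914523 + 126.364166 = 119.449643

119.4496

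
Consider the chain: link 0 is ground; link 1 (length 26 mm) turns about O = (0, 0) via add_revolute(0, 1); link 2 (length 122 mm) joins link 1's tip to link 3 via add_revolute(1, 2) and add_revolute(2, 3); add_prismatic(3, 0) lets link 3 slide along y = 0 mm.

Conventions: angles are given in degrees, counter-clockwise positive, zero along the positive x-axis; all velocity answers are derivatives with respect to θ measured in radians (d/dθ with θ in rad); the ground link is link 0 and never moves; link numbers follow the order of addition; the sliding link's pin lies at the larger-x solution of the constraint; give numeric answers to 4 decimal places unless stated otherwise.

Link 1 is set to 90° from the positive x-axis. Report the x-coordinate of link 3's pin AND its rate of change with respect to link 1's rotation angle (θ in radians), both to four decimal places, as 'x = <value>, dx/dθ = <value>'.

geometry: r = 26 mm, L = 122 mm, e = 0 mm
crank pin P = (r cos θ, r sin θ) = (0.000000, 26.000000)
h = r sin θ − e = 26.000000 − 0 = 26.000000
x = r cos θ + √(L² − h²) = 0.000000 + 119.197315 = 119.197315
dx/dθ = −r sin θ − h·r cos θ/√(L² − h²) (θ in radians; h = 26.000000) = -26.000000

x = 119.1973, dx/dθ = -26.0000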